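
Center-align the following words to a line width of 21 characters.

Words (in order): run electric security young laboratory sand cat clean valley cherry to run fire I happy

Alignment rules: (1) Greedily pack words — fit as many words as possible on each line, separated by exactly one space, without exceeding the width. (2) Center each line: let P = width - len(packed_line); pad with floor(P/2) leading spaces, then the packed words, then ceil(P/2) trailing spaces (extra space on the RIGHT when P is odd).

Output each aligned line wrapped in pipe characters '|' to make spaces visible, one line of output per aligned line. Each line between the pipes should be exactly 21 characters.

Answer: |run electric security|
|young laboratory sand|
|  cat clean valley   |
|cherry to run fire I |
|        happy        |

Derivation:
Line 1: ['run', 'electric', 'security'] (min_width=21, slack=0)
Line 2: ['young', 'laboratory', 'sand'] (min_width=21, slack=0)
Line 3: ['cat', 'clean', 'valley'] (min_width=16, slack=5)
Line 4: ['cherry', 'to', 'run', 'fire', 'I'] (min_width=20, slack=1)
Line 5: ['happy'] (min_width=5, slack=16)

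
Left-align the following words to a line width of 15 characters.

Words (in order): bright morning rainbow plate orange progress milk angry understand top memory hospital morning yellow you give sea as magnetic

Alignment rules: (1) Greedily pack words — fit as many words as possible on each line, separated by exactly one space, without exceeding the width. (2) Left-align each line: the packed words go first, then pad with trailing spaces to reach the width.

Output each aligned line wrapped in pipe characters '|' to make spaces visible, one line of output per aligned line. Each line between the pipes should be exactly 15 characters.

Line 1: ['bright', 'morning'] (min_width=14, slack=1)
Line 2: ['rainbow', 'plate'] (min_width=13, slack=2)
Line 3: ['orange', 'progress'] (min_width=15, slack=0)
Line 4: ['milk', 'angry'] (min_width=10, slack=5)
Line 5: ['understand', 'top'] (min_width=14, slack=1)
Line 6: ['memory', 'hospital'] (min_width=15, slack=0)
Line 7: ['morning', 'yellow'] (min_width=14, slack=1)
Line 8: ['you', 'give', 'sea', 'as'] (min_width=15, slack=0)
Line 9: ['magnetic'] (min_width=8, slack=7)

Answer: |bright morning |
|rainbow plate  |
|orange progress|
|milk angry     |
|understand top |
|memory hospital|
|morning yellow |
|you give sea as|
|magnetic       |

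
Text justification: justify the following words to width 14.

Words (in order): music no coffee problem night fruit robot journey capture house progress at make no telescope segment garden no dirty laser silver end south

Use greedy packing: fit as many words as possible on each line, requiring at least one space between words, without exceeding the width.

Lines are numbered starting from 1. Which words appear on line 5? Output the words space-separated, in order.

Line 1: ['music', 'no'] (min_width=8, slack=6)
Line 2: ['coffee', 'problem'] (min_width=14, slack=0)
Line 3: ['night', 'fruit'] (min_width=11, slack=3)
Line 4: ['robot', 'journey'] (min_width=13, slack=1)
Line 5: ['capture', 'house'] (min_width=13, slack=1)
Line 6: ['progress', 'at'] (min_width=11, slack=3)
Line 7: ['make', 'no'] (min_width=7, slack=7)
Line 8: ['telescope'] (min_width=9, slack=5)
Line 9: ['segment', 'garden'] (min_width=14, slack=0)
Line 10: ['no', 'dirty', 'laser'] (min_width=14, slack=0)
Line 11: ['silver', 'end'] (min_width=10, slack=4)
Line 12: ['south'] (min_width=5, slack=9)

Answer: capture house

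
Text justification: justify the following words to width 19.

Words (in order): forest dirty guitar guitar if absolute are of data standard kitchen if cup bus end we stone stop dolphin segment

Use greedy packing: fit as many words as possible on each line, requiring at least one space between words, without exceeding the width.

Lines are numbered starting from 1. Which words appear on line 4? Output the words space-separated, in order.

Answer: standard kitchen if

Derivation:
Line 1: ['forest', 'dirty', 'guitar'] (min_width=19, slack=0)
Line 2: ['guitar', 'if', 'absolute'] (min_width=18, slack=1)
Line 3: ['are', 'of', 'data'] (min_width=11, slack=8)
Line 4: ['standard', 'kitchen', 'if'] (min_width=19, slack=0)
Line 5: ['cup', 'bus', 'end', 'we'] (min_width=14, slack=5)
Line 6: ['stone', 'stop', 'dolphin'] (min_width=18, slack=1)
Line 7: ['segment'] (min_width=7, slack=12)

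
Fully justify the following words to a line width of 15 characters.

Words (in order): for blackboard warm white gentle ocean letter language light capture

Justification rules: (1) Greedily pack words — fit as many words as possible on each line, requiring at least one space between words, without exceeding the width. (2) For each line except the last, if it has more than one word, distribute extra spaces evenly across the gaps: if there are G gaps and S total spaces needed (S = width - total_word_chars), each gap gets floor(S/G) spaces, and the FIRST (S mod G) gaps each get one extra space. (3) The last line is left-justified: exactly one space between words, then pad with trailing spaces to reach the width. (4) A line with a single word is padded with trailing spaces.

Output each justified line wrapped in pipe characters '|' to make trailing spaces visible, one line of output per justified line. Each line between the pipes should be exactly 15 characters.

Answer: |for  blackboard|
|warm      white|
|gentle    ocean|
|letter language|
|light capture  |

Derivation:
Line 1: ['for', 'blackboard'] (min_width=14, slack=1)
Line 2: ['warm', 'white'] (min_width=10, slack=5)
Line 3: ['gentle', 'ocean'] (min_width=12, slack=3)
Line 4: ['letter', 'language'] (min_width=15, slack=0)
Line 5: ['light', 'capture'] (min_width=13, slack=2)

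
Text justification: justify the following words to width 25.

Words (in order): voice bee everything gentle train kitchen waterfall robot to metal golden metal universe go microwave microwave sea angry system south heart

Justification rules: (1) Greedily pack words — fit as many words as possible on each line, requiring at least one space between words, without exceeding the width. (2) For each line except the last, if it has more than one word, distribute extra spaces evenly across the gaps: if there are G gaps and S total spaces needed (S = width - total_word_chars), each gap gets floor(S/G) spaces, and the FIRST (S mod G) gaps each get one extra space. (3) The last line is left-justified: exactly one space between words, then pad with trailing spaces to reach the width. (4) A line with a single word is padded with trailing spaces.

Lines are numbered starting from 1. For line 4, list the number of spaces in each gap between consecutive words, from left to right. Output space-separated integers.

Answer: 2 1 1

Derivation:
Line 1: ['voice', 'bee', 'everything'] (min_width=20, slack=5)
Line 2: ['gentle', 'train', 'kitchen'] (min_width=20, slack=5)
Line 3: ['waterfall', 'robot', 'to', 'metal'] (min_width=24, slack=1)
Line 4: ['golden', 'metal', 'universe', 'go'] (min_width=24, slack=1)
Line 5: ['microwave', 'microwave', 'sea'] (min_width=23, slack=2)
Line 6: ['angry', 'system', 'south', 'heart'] (min_width=24, slack=1)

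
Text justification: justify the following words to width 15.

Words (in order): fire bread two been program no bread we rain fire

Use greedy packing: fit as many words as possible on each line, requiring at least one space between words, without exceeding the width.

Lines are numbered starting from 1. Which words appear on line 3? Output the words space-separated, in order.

Answer: bread we rain

Derivation:
Line 1: ['fire', 'bread', 'two'] (min_width=14, slack=1)
Line 2: ['been', 'program', 'no'] (min_width=15, slack=0)
Line 3: ['bread', 'we', 'rain'] (min_width=13, slack=2)
Line 4: ['fire'] (min_width=4, slack=11)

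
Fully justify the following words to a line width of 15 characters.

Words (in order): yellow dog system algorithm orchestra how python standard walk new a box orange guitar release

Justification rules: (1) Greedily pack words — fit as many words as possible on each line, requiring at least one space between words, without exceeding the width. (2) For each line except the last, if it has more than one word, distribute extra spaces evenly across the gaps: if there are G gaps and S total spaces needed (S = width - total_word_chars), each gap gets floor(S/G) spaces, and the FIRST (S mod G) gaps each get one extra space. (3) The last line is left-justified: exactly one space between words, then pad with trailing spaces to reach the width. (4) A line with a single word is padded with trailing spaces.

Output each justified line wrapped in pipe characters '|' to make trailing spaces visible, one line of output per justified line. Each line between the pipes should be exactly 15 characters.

Line 1: ['yellow', 'dog'] (min_width=10, slack=5)
Line 2: ['system'] (min_width=6, slack=9)
Line 3: ['algorithm'] (min_width=9, slack=6)
Line 4: ['orchestra', 'how'] (min_width=13, slack=2)
Line 5: ['python', 'standard'] (min_width=15, slack=0)
Line 6: ['walk', 'new', 'a', 'box'] (min_width=14, slack=1)
Line 7: ['orange', 'guitar'] (min_width=13, slack=2)
Line 8: ['release'] (min_width=7, slack=8)

Answer: |yellow      dog|
|system         |
|algorithm      |
|orchestra   how|
|python standard|
|walk  new a box|
|orange   guitar|
|release        |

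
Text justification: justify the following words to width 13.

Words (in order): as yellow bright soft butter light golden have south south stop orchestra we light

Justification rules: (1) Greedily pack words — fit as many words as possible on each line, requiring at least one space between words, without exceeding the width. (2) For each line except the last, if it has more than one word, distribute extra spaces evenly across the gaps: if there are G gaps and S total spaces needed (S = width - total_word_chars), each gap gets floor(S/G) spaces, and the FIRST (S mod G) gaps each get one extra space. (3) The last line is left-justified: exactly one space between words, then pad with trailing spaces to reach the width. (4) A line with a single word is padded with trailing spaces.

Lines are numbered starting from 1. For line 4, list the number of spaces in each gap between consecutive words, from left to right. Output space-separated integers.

Line 1: ['as', 'yellow'] (min_width=9, slack=4)
Line 2: ['bright', 'soft'] (min_width=11, slack=2)
Line 3: ['butter', 'light'] (min_width=12, slack=1)
Line 4: ['golden', 'have'] (min_width=11, slack=2)
Line 5: ['south', 'south'] (min_width=11, slack=2)
Line 6: ['stop'] (min_width=4, slack=9)
Line 7: ['orchestra', 'we'] (min_width=12, slack=1)
Line 8: ['light'] (min_width=5, slack=8)

Answer: 3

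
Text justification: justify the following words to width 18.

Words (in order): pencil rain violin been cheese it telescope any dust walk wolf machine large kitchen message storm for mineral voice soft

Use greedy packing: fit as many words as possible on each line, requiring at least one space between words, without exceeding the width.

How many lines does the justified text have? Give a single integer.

Line 1: ['pencil', 'rain', 'violin'] (min_width=18, slack=0)
Line 2: ['been', 'cheese', 'it'] (min_width=14, slack=4)
Line 3: ['telescope', 'any', 'dust'] (min_width=18, slack=0)
Line 4: ['walk', 'wolf', 'machine'] (min_width=17, slack=1)
Line 5: ['large', 'kitchen'] (min_width=13, slack=5)
Line 6: ['message', 'storm', 'for'] (min_width=17, slack=1)
Line 7: ['mineral', 'voice', 'soft'] (min_width=18, slack=0)
Total lines: 7

Answer: 7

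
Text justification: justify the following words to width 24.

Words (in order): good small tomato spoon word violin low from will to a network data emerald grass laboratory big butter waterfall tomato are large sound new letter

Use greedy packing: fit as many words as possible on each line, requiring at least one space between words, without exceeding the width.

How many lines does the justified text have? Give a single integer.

Line 1: ['good', 'small', 'tomato', 'spoon'] (min_width=23, slack=1)
Line 2: ['word', 'violin', 'low', 'from'] (min_width=20, slack=4)
Line 3: ['will', 'to', 'a', 'network', 'data'] (min_width=22, slack=2)
Line 4: ['emerald', 'grass', 'laboratory'] (min_width=24, slack=0)
Line 5: ['big', 'butter', 'waterfall'] (min_width=20, slack=4)
Line 6: ['tomato', 'are', 'large', 'sound'] (min_width=22, slack=2)
Line 7: ['new', 'letter'] (min_width=10, slack=14)
Total lines: 7

Answer: 7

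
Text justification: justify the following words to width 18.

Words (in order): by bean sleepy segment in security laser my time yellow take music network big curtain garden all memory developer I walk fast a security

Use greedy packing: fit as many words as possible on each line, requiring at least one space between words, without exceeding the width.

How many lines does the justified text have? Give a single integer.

Answer: 9

Derivation:
Line 1: ['by', 'bean', 'sleepy'] (min_width=14, slack=4)
Line 2: ['segment', 'in'] (min_width=10, slack=8)
Line 3: ['security', 'laser', 'my'] (min_width=17, slack=1)
Line 4: ['time', 'yellow', 'take'] (min_width=16, slack=2)
Line 5: ['music', 'network', 'big'] (min_width=17, slack=1)
Line 6: ['curtain', 'garden', 'all'] (min_width=18, slack=0)
Line 7: ['memory', 'developer', 'I'] (min_width=18, slack=0)
Line 8: ['walk', 'fast', 'a'] (min_width=11, slack=7)
Line 9: ['security'] (min_width=8, slack=10)
Total lines: 9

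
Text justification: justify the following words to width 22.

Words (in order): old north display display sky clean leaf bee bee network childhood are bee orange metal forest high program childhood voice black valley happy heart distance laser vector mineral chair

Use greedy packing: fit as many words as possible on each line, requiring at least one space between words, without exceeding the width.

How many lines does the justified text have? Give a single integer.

Answer: 10

Derivation:
Line 1: ['old', 'north', 'display'] (min_width=17, slack=5)
Line 2: ['display', 'sky', 'clean', 'leaf'] (min_width=22, slack=0)
Line 3: ['bee', 'bee', 'network'] (min_width=15, slack=7)
Line 4: ['childhood', 'are', 'bee'] (min_width=17, slack=5)
Line 5: ['orange', 'metal', 'forest'] (min_width=19, slack=3)
Line 6: ['high', 'program', 'childhood'] (min_width=22, slack=0)
Line 7: ['voice', 'black', 'valley'] (min_width=18, slack=4)
Line 8: ['happy', 'heart', 'distance'] (min_width=20, slack=2)
Line 9: ['laser', 'vector', 'mineral'] (min_width=20, slack=2)
Line 10: ['chair'] (min_width=5, slack=17)
Total lines: 10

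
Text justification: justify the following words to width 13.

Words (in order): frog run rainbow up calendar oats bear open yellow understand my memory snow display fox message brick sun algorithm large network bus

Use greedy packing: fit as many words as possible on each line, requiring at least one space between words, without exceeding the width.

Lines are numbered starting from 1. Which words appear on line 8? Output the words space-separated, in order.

Answer: display fox

Derivation:
Line 1: ['frog', 'run'] (min_width=8, slack=5)
Line 2: ['rainbow', 'up'] (min_width=10, slack=3)
Line 3: ['calendar', 'oats'] (min_width=13, slack=0)
Line 4: ['bear', 'open'] (min_width=9, slack=4)
Line 5: ['yellow'] (min_width=6, slack=7)
Line 6: ['understand', 'my'] (min_width=13, slack=0)
Line 7: ['memory', 'snow'] (min_width=11, slack=2)
Line 8: ['display', 'fox'] (min_width=11, slack=2)
Line 9: ['message', 'brick'] (min_width=13, slack=0)
Line 10: ['sun', 'algorithm'] (min_width=13, slack=0)
Line 11: ['large', 'network'] (min_width=13, slack=0)
Line 12: ['bus'] (min_width=3, slack=10)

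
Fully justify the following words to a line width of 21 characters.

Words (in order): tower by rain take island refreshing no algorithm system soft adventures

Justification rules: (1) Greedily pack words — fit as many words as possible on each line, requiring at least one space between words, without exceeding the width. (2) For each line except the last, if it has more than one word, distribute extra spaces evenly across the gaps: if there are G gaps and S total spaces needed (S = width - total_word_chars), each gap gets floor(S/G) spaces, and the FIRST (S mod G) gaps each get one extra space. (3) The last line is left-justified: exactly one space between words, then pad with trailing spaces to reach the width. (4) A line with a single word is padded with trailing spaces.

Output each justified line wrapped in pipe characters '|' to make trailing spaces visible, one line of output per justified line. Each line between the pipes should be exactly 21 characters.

Line 1: ['tower', 'by', 'rain', 'take'] (min_width=18, slack=3)
Line 2: ['island', 'refreshing', 'no'] (min_width=20, slack=1)
Line 3: ['algorithm', 'system', 'soft'] (min_width=21, slack=0)
Line 4: ['adventures'] (min_width=10, slack=11)

Answer: |tower  by  rain  take|
|island  refreshing no|
|algorithm system soft|
|adventures           |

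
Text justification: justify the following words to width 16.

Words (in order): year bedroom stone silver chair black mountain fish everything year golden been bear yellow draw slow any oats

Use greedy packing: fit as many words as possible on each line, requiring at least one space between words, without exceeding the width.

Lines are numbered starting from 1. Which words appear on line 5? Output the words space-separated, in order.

Line 1: ['year', 'bedroom'] (min_width=12, slack=4)
Line 2: ['stone', 'silver'] (min_width=12, slack=4)
Line 3: ['chair', 'black'] (min_width=11, slack=5)
Line 4: ['mountain', 'fish'] (min_width=13, slack=3)
Line 5: ['everything', 'year'] (min_width=15, slack=1)
Line 6: ['golden', 'been', 'bear'] (min_width=16, slack=0)
Line 7: ['yellow', 'draw', 'slow'] (min_width=16, slack=0)
Line 8: ['any', 'oats'] (min_width=8, slack=8)

Answer: everything year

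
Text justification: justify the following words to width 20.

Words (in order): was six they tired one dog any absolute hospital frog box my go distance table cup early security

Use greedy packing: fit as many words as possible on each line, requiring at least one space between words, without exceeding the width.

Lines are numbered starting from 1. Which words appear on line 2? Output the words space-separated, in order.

Line 1: ['was', 'six', 'they', 'tired'] (min_width=18, slack=2)
Line 2: ['one', 'dog', 'any', 'absolute'] (min_width=20, slack=0)
Line 3: ['hospital', 'frog', 'box', 'my'] (min_width=20, slack=0)
Line 4: ['go', 'distance', 'table'] (min_width=17, slack=3)
Line 5: ['cup', 'early', 'security'] (min_width=18, slack=2)

Answer: one dog any absolute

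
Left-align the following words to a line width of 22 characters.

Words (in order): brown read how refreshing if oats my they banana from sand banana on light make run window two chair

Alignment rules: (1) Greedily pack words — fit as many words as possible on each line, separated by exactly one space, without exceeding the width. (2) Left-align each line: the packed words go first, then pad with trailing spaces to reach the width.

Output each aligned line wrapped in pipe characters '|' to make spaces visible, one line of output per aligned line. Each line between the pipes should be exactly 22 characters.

Answer: |brown read how        |
|refreshing if oats my |
|they banana from sand |
|banana on light make  |
|run window two chair  |

Derivation:
Line 1: ['brown', 'read', 'how'] (min_width=14, slack=8)
Line 2: ['refreshing', 'if', 'oats', 'my'] (min_width=21, slack=1)
Line 3: ['they', 'banana', 'from', 'sand'] (min_width=21, slack=1)
Line 4: ['banana', 'on', 'light', 'make'] (min_width=20, slack=2)
Line 5: ['run', 'window', 'two', 'chair'] (min_width=20, slack=2)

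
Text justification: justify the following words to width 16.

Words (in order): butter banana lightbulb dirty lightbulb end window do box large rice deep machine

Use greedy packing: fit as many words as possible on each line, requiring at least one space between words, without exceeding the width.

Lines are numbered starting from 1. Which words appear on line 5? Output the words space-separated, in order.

Answer: large rice deep

Derivation:
Line 1: ['butter', 'banana'] (min_width=13, slack=3)
Line 2: ['lightbulb', 'dirty'] (min_width=15, slack=1)
Line 3: ['lightbulb', 'end'] (min_width=13, slack=3)
Line 4: ['window', 'do', 'box'] (min_width=13, slack=3)
Line 5: ['large', 'rice', 'deep'] (min_width=15, slack=1)
Line 6: ['machine'] (min_width=7, slack=9)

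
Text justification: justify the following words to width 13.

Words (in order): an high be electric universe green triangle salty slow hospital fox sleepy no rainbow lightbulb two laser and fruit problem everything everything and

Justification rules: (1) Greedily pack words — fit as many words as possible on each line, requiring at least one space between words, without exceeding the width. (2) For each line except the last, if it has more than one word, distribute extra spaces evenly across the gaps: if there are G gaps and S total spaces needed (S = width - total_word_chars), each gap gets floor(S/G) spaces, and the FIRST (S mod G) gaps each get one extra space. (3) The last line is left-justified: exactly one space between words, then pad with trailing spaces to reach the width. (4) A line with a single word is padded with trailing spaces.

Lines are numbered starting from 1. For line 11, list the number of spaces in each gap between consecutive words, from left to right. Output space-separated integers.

Answer: 5

Derivation:
Line 1: ['an', 'high', 'be'] (min_width=10, slack=3)
Line 2: ['electric'] (min_width=8, slack=5)
Line 3: ['universe'] (min_width=8, slack=5)
Line 4: ['green'] (min_width=5, slack=8)
Line 5: ['triangle'] (min_width=8, slack=5)
Line 6: ['salty', 'slow'] (min_width=10, slack=3)
Line 7: ['hospital', 'fox'] (min_width=12, slack=1)
Line 8: ['sleepy', 'no'] (min_width=9, slack=4)
Line 9: ['rainbow'] (min_width=7, slack=6)
Line 10: ['lightbulb', 'two'] (min_width=13, slack=0)
Line 11: ['laser', 'and'] (min_width=9, slack=4)
Line 12: ['fruit', 'problem'] (min_width=13, slack=0)
Line 13: ['everything'] (min_width=10, slack=3)
Line 14: ['everything'] (min_width=10, slack=3)
Line 15: ['and'] (min_width=3, slack=10)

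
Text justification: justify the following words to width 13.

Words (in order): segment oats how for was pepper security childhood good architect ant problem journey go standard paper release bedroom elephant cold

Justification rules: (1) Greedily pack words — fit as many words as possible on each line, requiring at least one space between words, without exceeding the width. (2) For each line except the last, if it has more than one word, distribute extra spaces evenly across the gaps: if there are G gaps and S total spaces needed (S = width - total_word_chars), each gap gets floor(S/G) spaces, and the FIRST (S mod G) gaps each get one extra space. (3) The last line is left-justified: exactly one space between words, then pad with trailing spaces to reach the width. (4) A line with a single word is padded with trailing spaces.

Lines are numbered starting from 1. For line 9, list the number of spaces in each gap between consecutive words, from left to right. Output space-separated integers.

Answer: 4

Derivation:
Line 1: ['segment', 'oats'] (min_width=12, slack=1)
Line 2: ['how', 'for', 'was'] (min_width=11, slack=2)
Line 3: ['pepper'] (min_width=6, slack=7)
Line 4: ['security'] (min_width=8, slack=5)
Line 5: ['childhood'] (min_width=9, slack=4)
Line 6: ['good'] (min_width=4, slack=9)
Line 7: ['architect', 'ant'] (min_width=13, slack=0)
Line 8: ['problem'] (min_width=7, slack=6)
Line 9: ['journey', 'go'] (min_width=10, slack=3)
Line 10: ['standard'] (min_width=8, slack=5)
Line 11: ['paper', 'release'] (min_width=13, slack=0)
Line 12: ['bedroom'] (min_width=7, slack=6)
Line 13: ['elephant', 'cold'] (min_width=13, slack=0)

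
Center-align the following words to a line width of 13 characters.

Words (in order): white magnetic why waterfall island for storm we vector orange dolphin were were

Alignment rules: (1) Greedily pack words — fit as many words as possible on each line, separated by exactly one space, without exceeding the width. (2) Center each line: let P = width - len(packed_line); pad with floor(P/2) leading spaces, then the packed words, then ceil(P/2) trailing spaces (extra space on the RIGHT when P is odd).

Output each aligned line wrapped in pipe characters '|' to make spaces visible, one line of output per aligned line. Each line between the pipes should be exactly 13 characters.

Line 1: ['white'] (min_width=5, slack=8)
Line 2: ['magnetic', 'why'] (min_width=12, slack=1)
Line 3: ['waterfall'] (min_width=9, slack=4)
Line 4: ['island', 'for'] (min_width=10, slack=3)
Line 5: ['storm', 'we'] (min_width=8, slack=5)
Line 6: ['vector', 'orange'] (min_width=13, slack=0)
Line 7: ['dolphin', 'were'] (min_width=12, slack=1)
Line 8: ['were'] (min_width=4, slack=9)

Answer: |    white    |
|magnetic why |
|  waterfall  |
| island for  |
|  storm we   |
|vector orange|
|dolphin were |
|    were     |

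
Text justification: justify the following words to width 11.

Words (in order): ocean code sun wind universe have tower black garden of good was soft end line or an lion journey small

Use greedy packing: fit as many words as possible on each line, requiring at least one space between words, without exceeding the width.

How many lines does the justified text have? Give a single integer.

Answer: 12

Derivation:
Line 1: ['ocean', 'code'] (min_width=10, slack=1)
Line 2: ['sun', 'wind'] (min_width=8, slack=3)
Line 3: ['universe'] (min_width=8, slack=3)
Line 4: ['have', 'tower'] (min_width=10, slack=1)
Line 5: ['black'] (min_width=5, slack=6)
Line 6: ['garden', 'of'] (min_width=9, slack=2)
Line 7: ['good', 'was'] (min_width=8, slack=3)
Line 8: ['soft', 'end'] (min_width=8, slack=3)
Line 9: ['line', 'or', 'an'] (min_width=10, slack=1)
Line 10: ['lion'] (min_width=4, slack=7)
Line 11: ['journey'] (min_width=7, slack=4)
Line 12: ['small'] (min_width=5, slack=6)
Total lines: 12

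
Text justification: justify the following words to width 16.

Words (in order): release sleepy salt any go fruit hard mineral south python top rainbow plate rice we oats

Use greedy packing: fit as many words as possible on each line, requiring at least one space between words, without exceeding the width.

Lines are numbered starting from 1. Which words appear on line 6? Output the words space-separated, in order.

Line 1: ['release', 'sleepy'] (min_width=14, slack=2)
Line 2: ['salt', 'any', 'go'] (min_width=11, slack=5)
Line 3: ['fruit', 'hard'] (min_width=10, slack=6)
Line 4: ['mineral', 'south'] (min_width=13, slack=3)
Line 5: ['python', 'top'] (min_width=10, slack=6)
Line 6: ['rainbow', 'plate'] (min_width=13, slack=3)
Line 7: ['rice', 'we', 'oats'] (min_width=12, slack=4)

Answer: rainbow plate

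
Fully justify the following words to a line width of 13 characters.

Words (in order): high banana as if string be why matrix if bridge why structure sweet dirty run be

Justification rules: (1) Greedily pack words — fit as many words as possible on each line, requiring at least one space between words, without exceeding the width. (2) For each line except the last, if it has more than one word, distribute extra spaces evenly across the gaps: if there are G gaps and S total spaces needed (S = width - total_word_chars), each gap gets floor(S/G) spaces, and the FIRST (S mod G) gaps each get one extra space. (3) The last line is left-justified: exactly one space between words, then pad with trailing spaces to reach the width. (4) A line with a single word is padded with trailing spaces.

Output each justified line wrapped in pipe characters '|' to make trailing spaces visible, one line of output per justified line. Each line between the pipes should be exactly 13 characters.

Answer: |high   banana|
|as  if string|
|be why matrix|
|if bridge why|
|structure    |
|sweet   dirty|
|run be       |

Derivation:
Line 1: ['high', 'banana'] (min_width=11, slack=2)
Line 2: ['as', 'if', 'string'] (min_width=12, slack=1)
Line 3: ['be', 'why', 'matrix'] (min_width=13, slack=0)
Line 4: ['if', 'bridge', 'why'] (min_width=13, slack=0)
Line 5: ['structure'] (min_width=9, slack=4)
Line 6: ['sweet', 'dirty'] (min_width=11, slack=2)
Line 7: ['run', 'be'] (min_width=6, slack=7)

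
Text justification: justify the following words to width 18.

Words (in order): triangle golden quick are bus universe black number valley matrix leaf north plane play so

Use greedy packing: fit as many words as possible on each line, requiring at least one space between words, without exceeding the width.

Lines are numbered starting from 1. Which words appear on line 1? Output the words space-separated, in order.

Answer: triangle golden

Derivation:
Line 1: ['triangle', 'golden'] (min_width=15, slack=3)
Line 2: ['quick', 'are', 'bus'] (min_width=13, slack=5)
Line 3: ['universe', 'black'] (min_width=14, slack=4)
Line 4: ['number', 'valley'] (min_width=13, slack=5)
Line 5: ['matrix', 'leaf', 'north'] (min_width=17, slack=1)
Line 6: ['plane', 'play', 'so'] (min_width=13, slack=5)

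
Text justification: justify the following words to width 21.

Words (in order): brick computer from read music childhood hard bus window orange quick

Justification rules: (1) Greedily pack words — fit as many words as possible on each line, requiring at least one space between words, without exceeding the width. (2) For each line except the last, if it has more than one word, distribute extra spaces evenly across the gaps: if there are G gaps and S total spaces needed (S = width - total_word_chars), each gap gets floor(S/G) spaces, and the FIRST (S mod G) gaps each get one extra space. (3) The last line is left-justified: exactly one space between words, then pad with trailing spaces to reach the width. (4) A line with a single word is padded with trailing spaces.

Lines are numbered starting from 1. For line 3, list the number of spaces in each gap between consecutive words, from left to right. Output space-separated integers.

Answer: 4 4

Derivation:
Line 1: ['brick', 'computer', 'from'] (min_width=19, slack=2)
Line 2: ['read', 'music', 'childhood'] (min_width=20, slack=1)
Line 3: ['hard', 'bus', 'window'] (min_width=15, slack=6)
Line 4: ['orange', 'quick'] (min_width=12, slack=9)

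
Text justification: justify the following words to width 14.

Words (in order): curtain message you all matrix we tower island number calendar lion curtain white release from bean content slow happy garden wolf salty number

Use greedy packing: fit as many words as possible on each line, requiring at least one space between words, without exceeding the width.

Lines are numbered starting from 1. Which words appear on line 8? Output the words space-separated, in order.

Line 1: ['curtain'] (min_width=7, slack=7)
Line 2: ['message', 'you'] (min_width=11, slack=3)
Line 3: ['all', 'matrix', 'we'] (min_width=13, slack=1)
Line 4: ['tower', 'island'] (min_width=12, slack=2)
Line 5: ['number'] (min_width=6, slack=8)
Line 6: ['calendar', 'lion'] (min_width=13, slack=1)
Line 7: ['curtain', 'white'] (min_width=13, slack=1)
Line 8: ['release', 'from'] (min_width=12, slack=2)
Line 9: ['bean', 'content'] (min_width=12, slack=2)
Line 10: ['slow', 'happy'] (min_width=10, slack=4)
Line 11: ['garden', 'wolf'] (min_width=11, slack=3)
Line 12: ['salty', 'number'] (min_width=12, slack=2)

Answer: release from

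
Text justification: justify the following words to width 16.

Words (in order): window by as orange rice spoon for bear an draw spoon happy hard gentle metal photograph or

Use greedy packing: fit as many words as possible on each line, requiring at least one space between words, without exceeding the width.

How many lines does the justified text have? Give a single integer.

Line 1: ['window', 'by', 'as'] (min_width=12, slack=4)
Line 2: ['orange', 'rice'] (min_width=11, slack=5)
Line 3: ['spoon', 'for', 'bear'] (min_width=14, slack=2)
Line 4: ['an', 'draw', 'spoon'] (min_width=13, slack=3)
Line 5: ['happy', 'hard'] (min_width=10, slack=6)
Line 6: ['gentle', 'metal'] (min_width=12, slack=4)
Line 7: ['photograph', 'or'] (min_width=13, slack=3)
Total lines: 7

Answer: 7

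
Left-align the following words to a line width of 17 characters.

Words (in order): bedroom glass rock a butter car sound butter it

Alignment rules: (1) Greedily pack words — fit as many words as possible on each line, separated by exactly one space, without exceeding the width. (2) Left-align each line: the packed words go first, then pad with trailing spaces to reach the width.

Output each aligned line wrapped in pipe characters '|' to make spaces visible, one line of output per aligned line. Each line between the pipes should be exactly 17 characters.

Line 1: ['bedroom', 'glass'] (min_width=13, slack=4)
Line 2: ['rock', 'a', 'butter', 'car'] (min_width=17, slack=0)
Line 3: ['sound', 'butter', 'it'] (min_width=15, slack=2)

Answer: |bedroom glass    |
|rock a butter car|
|sound butter it  |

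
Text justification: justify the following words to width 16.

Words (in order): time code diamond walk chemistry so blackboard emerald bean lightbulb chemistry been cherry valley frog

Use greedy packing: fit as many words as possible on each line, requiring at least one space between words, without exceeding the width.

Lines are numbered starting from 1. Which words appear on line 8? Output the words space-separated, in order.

Line 1: ['time', 'code'] (min_width=9, slack=7)
Line 2: ['diamond', 'walk'] (min_width=12, slack=4)
Line 3: ['chemistry', 'so'] (min_width=12, slack=4)
Line 4: ['blackboard'] (min_width=10, slack=6)
Line 5: ['emerald', 'bean'] (min_width=12, slack=4)
Line 6: ['lightbulb'] (min_width=9, slack=7)
Line 7: ['chemistry', 'been'] (min_width=14, slack=2)
Line 8: ['cherry', 'valley'] (min_width=13, slack=3)
Line 9: ['frog'] (min_width=4, slack=12)

Answer: cherry valley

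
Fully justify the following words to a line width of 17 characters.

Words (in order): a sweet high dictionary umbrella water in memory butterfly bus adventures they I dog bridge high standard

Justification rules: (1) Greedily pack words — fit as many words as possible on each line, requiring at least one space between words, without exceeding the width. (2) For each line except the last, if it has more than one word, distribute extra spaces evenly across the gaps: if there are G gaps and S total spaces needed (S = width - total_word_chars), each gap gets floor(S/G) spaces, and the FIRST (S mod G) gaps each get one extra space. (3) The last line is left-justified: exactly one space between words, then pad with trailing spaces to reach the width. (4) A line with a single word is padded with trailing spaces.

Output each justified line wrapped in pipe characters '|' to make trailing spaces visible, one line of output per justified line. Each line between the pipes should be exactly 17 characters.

Answer: |a    sweet   high|
|dictionary       |
|umbrella water in|
|memory  butterfly|
|bus    adventures|
|they I dog bridge|
|high standard    |

Derivation:
Line 1: ['a', 'sweet', 'high'] (min_width=12, slack=5)
Line 2: ['dictionary'] (min_width=10, slack=7)
Line 3: ['umbrella', 'water', 'in'] (min_width=17, slack=0)
Line 4: ['memory', 'butterfly'] (min_width=16, slack=1)
Line 5: ['bus', 'adventures'] (min_width=14, slack=3)
Line 6: ['they', 'I', 'dog', 'bridge'] (min_width=17, slack=0)
Line 7: ['high', 'standard'] (min_width=13, slack=4)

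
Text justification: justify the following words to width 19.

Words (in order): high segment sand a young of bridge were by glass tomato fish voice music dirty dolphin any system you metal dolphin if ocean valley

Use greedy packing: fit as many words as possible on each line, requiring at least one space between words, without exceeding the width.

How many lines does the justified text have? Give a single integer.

Answer: 8

Derivation:
Line 1: ['high', 'segment', 'sand', 'a'] (min_width=19, slack=0)
Line 2: ['young', 'of', 'bridge'] (min_width=15, slack=4)
Line 3: ['were', 'by', 'glass'] (min_width=13, slack=6)
Line 4: ['tomato', 'fish', 'voice'] (min_width=17, slack=2)
Line 5: ['music', 'dirty', 'dolphin'] (min_width=19, slack=0)
Line 6: ['any', 'system', 'you'] (min_width=14, slack=5)
Line 7: ['metal', 'dolphin', 'if'] (min_width=16, slack=3)
Line 8: ['ocean', 'valley'] (min_width=12, slack=7)
Total lines: 8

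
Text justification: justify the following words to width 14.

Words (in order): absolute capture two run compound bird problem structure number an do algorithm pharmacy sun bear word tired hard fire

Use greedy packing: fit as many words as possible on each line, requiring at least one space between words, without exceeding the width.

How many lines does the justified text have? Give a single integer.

Answer: 11

Derivation:
Line 1: ['absolute'] (min_width=8, slack=6)
Line 2: ['capture', 'two'] (min_width=11, slack=3)
Line 3: ['run', 'compound'] (min_width=12, slack=2)
Line 4: ['bird', 'problem'] (min_width=12, slack=2)
Line 5: ['structure'] (min_width=9, slack=5)
Line 6: ['number', 'an', 'do'] (min_width=12, slack=2)
Line 7: ['algorithm'] (min_width=9, slack=5)
Line 8: ['pharmacy', 'sun'] (min_width=12, slack=2)
Line 9: ['bear', 'word'] (min_width=9, slack=5)
Line 10: ['tired', 'hard'] (min_width=10, slack=4)
Line 11: ['fire'] (min_width=4, slack=10)
Total lines: 11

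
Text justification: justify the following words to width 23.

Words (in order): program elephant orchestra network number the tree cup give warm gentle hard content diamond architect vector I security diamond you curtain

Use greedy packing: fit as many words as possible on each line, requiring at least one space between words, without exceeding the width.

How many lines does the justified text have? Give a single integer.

Answer: 8

Derivation:
Line 1: ['program', 'elephant'] (min_width=16, slack=7)
Line 2: ['orchestra', 'network'] (min_width=17, slack=6)
Line 3: ['number', 'the', 'tree', 'cup'] (min_width=19, slack=4)
Line 4: ['give', 'warm', 'gentle', 'hard'] (min_width=21, slack=2)
Line 5: ['content', 'diamond'] (min_width=15, slack=8)
Line 6: ['architect', 'vector', 'I'] (min_width=18, slack=5)
Line 7: ['security', 'diamond', 'you'] (min_width=20, slack=3)
Line 8: ['curtain'] (min_width=7, slack=16)
Total lines: 8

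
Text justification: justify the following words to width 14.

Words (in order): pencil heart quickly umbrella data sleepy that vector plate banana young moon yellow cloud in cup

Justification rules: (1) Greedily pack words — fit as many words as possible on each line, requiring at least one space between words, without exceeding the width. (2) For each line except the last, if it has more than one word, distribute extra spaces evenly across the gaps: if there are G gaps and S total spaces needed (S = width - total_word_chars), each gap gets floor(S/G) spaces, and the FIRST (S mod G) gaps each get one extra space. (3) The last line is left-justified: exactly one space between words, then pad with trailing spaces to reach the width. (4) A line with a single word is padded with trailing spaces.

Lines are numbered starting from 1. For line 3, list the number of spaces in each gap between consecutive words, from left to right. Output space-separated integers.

Line 1: ['pencil', 'heart'] (min_width=12, slack=2)
Line 2: ['quickly'] (min_width=7, slack=7)
Line 3: ['umbrella', 'data'] (min_width=13, slack=1)
Line 4: ['sleepy', 'that'] (min_width=11, slack=3)
Line 5: ['vector', 'plate'] (min_width=12, slack=2)
Line 6: ['banana', 'young'] (min_width=12, slack=2)
Line 7: ['moon', 'yellow'] (min_width=11, slack=3)
Line 8: ['cloud', 'in', 'cup'] (min_width=12, slack=2)

Answer: 2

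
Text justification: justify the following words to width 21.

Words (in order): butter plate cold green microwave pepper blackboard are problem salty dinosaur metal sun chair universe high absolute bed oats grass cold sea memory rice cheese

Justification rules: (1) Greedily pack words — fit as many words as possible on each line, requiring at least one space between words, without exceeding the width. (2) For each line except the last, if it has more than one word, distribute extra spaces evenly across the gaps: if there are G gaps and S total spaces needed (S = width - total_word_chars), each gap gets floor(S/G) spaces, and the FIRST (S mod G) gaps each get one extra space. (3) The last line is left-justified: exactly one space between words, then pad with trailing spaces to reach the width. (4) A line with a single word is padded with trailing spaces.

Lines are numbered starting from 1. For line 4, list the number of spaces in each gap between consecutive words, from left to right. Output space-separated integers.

Line 1: ['butter', 'plate', 'cold'] (min_width=17, slack=4)
Line 2: ['green', 'microwave'] (min_width=15, slack=6)
Line 3: ['pepper', 'blackboard', 'are'] (min_width=21, slack=0)
Line 4: ['problem', 'salty'] (min_width=13, slack=8)
Line 5: ['dinosaur', 'metal', 'sun'] (min_width=18, slack=3)
Line 6: ['chair', 'universe', 'high'] (min_width=19, slack=2)
Line 7: ['absolute', 'bed', 'oats'] (min_width=17, slack=4)
Line 8: ['grass', 'cold', 'sea', 'memory'] (min_width=21, slack=0)
Line 9: ['rice', 'cheese'] (min_width=11, slack=10)

Answer: 9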